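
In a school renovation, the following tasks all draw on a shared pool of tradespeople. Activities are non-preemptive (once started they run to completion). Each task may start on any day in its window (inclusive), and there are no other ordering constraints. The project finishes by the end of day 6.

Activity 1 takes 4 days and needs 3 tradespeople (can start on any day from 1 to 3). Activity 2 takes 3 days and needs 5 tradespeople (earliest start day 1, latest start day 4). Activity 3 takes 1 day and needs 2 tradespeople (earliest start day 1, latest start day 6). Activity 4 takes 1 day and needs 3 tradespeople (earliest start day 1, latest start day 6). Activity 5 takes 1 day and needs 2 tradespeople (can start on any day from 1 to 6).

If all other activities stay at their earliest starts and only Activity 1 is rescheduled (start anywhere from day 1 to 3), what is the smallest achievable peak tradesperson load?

12

Activity 1@1: d1:15  d2:8  d3:8  d4:3  d5:0  d6:0 → peak 15
Activity 1@2: d1:12  d2:8  d3:8  d4:3  d5:3  d6:0 → peak 12
Activity 1@3: d1:12  d2:5  d3:8  d4:3  d5:3  d6:3 → peak 12
Best is Activity 1@2, peak 12.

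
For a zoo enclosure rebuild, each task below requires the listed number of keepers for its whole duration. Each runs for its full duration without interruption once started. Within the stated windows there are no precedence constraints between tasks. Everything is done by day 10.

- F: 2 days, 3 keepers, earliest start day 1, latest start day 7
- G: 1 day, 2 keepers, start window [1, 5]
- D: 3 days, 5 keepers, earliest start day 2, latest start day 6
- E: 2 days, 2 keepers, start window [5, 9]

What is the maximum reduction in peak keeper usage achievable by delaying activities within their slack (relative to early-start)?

3

Early-start peak: d1:5  d2:8  d3:5  d4:5  d5:2  d6:2  d7:0  d8:0  d9:0  d10:0 ⇒ 8.
Leveled (F@1, G@1, D@3, E@6): d1:5  d2:3  d3:5  d4:5  d5:5  d6:2  d7:2  d8:0  d9:0  d10:0 ⇒ 5.
Reduction 8 − 5 = 3.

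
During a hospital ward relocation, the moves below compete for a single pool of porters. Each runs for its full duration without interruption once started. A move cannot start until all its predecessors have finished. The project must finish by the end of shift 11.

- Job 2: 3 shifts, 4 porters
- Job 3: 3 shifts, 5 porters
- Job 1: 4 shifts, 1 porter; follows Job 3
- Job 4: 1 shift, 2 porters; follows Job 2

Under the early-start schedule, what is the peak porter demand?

Early-start schedule: Job 2@1, Job 3@1, Job 1@4, Job 4@4.
Load per shift: shift 1: 9, shift 2: 9, shift 3: 9, shift 4: 3, shift 5: 1, shift 6: 1, shift 7: 1, shift 8: 0, shift 9: 0, shift 10: 0, shift 11: 0.
Peak is 9.

9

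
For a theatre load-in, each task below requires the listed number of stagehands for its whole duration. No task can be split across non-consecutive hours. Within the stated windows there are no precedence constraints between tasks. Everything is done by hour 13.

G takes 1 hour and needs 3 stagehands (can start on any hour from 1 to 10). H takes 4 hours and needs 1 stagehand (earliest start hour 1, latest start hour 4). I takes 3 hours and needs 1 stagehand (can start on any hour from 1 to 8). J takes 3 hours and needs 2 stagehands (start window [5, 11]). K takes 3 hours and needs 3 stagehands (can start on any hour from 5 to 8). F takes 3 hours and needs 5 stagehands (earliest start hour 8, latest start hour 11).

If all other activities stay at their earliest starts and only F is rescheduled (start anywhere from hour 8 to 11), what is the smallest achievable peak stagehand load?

5

F@8: h1:5  h2:2  h3:2  h4:1  h5:5  h6:5  h7:5  h8:5  h9:5  h10:5  h11:0  h12:0  h13:0 → peak 5
F@9: h1:5  h2:2  h3:2  h4:1  h5:5  h6:5  h7:5  h8:0  h9:5  h10:5  h11:5  h12:0  h13:0 → peak 5
F@10: h1:5  h2:2  h3:2  h4:1  h5:5  h6:5  h7:5  h8:0  h9:0  h10:5  h11:5  h12:5  h13:0 → peak 5
F@11: h1:5  h2:2  h3:2  h4:1  h5:5  h6:5  h7:5  h8:0  h9:0  h10:0  h11:5  h12:5  h13:5 → peak 5
Best is F@8, peak 5.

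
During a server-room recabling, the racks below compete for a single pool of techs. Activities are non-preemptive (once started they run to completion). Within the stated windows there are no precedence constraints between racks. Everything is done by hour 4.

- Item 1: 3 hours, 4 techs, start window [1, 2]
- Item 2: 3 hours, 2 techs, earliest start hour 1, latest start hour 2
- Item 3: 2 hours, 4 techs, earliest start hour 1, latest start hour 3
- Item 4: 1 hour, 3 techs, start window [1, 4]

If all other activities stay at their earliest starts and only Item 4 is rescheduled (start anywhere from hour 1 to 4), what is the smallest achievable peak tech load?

10

Item 4@1: h1:13  h2:10  h3:6  h4:0 → peak 13
Item 4@2: h1:10  h2:13  h3:6  h4:0 → peak 13
Item 4@3: h1:10  h2:10  h3:9  h4:0 → peak 10
Item 4@4: h1:10  h2:10  h3:6  h4:3 → peak 10
Best is Item 4@3, peak 10.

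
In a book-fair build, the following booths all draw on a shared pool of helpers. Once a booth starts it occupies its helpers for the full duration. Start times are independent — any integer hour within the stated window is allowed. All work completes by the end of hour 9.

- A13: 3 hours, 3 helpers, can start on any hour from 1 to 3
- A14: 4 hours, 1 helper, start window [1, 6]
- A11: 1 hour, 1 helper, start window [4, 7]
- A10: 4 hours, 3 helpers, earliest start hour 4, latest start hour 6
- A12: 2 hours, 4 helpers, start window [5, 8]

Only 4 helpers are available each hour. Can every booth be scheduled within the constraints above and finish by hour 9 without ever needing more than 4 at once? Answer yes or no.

yes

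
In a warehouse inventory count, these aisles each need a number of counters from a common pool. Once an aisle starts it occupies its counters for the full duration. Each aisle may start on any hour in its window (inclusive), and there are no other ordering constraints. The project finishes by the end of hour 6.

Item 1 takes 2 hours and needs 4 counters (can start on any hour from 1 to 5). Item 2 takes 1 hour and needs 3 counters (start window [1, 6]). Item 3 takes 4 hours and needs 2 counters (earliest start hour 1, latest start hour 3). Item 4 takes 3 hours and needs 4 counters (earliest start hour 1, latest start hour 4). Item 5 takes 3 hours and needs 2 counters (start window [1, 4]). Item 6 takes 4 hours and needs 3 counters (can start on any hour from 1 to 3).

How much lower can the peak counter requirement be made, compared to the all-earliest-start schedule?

9

Early-start peak: h1:18  h2:15  h3:11  h4:5  h5:0  h6:0 ⇒ 18.
Leveled (Item 1@1, Item 2@1, Item 3@2, Item 4@4, Item 5@1, Item 6@3): h1:9  h2:8  h3:7  h4:9  h5:9  h6:7 ⇒ 9.
Reduction 18 − 9 = 9.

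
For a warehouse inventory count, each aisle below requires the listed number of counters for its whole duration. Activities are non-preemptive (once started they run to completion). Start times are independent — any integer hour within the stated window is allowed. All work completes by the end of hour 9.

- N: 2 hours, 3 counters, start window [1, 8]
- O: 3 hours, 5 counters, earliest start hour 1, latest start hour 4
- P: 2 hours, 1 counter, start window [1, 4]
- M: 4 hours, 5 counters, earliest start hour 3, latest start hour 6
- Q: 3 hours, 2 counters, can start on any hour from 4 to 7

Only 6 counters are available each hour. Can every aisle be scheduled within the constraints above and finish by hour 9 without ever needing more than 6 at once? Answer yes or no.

The minimum achievable peak is 7; 6 < 7, so no feasible schedule stays within the cap.

no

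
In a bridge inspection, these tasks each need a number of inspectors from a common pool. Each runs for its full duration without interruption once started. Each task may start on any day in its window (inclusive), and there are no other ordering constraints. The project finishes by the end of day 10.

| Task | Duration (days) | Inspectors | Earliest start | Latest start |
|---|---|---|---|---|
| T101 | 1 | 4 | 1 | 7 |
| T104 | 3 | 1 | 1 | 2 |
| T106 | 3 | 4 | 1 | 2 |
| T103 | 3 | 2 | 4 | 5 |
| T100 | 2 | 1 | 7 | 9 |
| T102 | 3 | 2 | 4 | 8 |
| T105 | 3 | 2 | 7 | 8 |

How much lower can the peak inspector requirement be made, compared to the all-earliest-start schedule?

4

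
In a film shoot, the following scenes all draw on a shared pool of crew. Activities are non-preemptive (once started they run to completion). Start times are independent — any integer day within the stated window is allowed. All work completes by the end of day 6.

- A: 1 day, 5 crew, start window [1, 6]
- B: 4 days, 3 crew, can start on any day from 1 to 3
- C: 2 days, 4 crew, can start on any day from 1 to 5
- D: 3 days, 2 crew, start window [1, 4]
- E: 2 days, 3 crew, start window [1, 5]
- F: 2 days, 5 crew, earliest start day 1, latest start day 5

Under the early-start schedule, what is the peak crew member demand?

Early-start schedule: A@1, B@1, C@1, D@1, E@1, F@1.
Load per day: day 1: 22, day 2: 17, day 3: 5, day 4: 3, day 5: 0, day 6: 0.
Peak is 22.

22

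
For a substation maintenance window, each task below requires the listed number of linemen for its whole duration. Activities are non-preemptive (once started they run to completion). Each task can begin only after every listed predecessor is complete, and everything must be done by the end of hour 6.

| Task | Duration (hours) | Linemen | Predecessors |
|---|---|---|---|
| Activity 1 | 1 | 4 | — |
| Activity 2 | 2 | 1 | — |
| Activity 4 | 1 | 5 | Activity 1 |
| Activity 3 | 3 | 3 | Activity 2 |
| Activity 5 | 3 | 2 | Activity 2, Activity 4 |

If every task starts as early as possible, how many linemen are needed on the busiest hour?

Early-start schedule: Activity 1@1, Activity 2@1, Activity 4@2, Activity 3@3, Activity 5@3.
Load per hour: hour 1: 5, hour 2: 6, hour 3: 5, hour 4: 5, hour 5: 5, hour 6: 0.
Peak is 6.

6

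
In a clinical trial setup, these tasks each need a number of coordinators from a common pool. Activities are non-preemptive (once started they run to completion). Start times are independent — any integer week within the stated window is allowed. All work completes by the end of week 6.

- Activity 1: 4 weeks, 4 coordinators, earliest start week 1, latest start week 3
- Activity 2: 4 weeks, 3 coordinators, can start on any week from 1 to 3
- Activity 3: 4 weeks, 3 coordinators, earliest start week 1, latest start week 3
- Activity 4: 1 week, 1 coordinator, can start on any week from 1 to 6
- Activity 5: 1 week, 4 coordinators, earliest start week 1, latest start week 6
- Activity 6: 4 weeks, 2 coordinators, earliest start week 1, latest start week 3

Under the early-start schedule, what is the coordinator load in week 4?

12

At early start, week 4 has: Activity 1, Activity 2, Activity 3, Activity 6.
Demand: 4 + 3 + 3 + 2 = 12.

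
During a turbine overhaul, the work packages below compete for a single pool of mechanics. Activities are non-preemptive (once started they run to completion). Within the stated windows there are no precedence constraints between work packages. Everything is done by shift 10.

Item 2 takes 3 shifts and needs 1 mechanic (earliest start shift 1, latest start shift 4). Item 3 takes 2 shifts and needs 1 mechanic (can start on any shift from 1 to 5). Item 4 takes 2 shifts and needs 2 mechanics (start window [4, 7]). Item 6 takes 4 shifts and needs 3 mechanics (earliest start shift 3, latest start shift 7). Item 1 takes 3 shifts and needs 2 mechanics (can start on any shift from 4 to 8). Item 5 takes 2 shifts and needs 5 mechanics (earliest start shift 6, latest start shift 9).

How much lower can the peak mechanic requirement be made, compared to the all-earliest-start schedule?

Early-start peak: s1:2  s2:2  s3:4  s4:7  s5:7  s6:10  s7:5  s8:0  s9:0  s10:0 ⇒ 10.
Leveled (Item 2@1, Item 3@1, Item 4@4, Item 6@3, Item 1@6, Item 5@9): s1:2  s2:2  s3:4  s4:5  s5:5  s6:5  s7:2  s8:2  s9:5  s10:5 ⇒ 5.
Reduction 10 − 5 = 5.

5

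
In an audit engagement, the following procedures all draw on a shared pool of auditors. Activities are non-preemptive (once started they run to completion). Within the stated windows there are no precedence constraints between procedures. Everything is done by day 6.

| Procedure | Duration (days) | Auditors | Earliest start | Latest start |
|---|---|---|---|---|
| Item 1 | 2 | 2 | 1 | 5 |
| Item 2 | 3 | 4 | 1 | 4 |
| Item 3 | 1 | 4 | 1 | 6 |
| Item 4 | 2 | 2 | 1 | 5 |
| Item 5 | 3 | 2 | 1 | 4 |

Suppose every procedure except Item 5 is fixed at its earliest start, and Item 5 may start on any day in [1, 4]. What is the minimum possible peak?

12

Item 5@1: d1:14  d2:10  d3:6  d4:0  d5:0  d6:0 → peak 14
Item 5@2: d1:12  d2:10  d3:6  d4:2  d5:0  d6:0 → peak 12
Item 5@3: d1:12  d2:8  d3:6  d4:2  d5:2  d6:0 → peak 12
Item 5@4: d1:12  d2:8  d3:4  d4:2  d5:2  d6:2 → peak 12
Best is Item 5@2, peak 12.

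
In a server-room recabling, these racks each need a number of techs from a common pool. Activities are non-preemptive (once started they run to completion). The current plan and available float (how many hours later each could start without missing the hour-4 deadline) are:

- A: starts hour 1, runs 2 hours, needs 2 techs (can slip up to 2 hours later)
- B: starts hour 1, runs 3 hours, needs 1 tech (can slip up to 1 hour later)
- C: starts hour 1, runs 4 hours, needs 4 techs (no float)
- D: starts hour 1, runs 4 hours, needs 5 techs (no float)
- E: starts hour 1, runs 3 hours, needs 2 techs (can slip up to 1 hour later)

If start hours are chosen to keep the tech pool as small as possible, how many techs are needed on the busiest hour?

Schedule A@1, B@1, C@1, D@1, E@1: h1:14  h2:14  h3:12  h4:9 — peak 14.
No arrangement of the 12 feasible schedules does better.

14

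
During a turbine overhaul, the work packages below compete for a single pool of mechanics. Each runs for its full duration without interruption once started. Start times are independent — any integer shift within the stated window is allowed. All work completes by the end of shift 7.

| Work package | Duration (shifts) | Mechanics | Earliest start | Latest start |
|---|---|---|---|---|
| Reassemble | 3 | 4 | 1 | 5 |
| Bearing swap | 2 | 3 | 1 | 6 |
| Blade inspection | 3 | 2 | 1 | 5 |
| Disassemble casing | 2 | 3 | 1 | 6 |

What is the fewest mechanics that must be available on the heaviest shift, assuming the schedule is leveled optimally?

5

Early-start (Reassemble@1, Bearing swap@1, Blade inspection@1, Disassemble casing@1) gives peak 12: s1:12  s2:12  s3:6  s4:0  s5:0  s6:0  s7:0.
Shift Bearing swap→4, Blade inspection→4, Disassemble casing→6.
Schedule Reassemble@1, Bearing swap@4, Blade inspection@4, Disassemble casing@6: s1:4  s2:4  s3:4  s4:5  s5:5  s6:5  s7:3 — peak 5.
Total mechanic-shifts = 30 over 7 shifts ⇒ peak ≥ ⌈30/7⌉ = 5, so 5 is optimal.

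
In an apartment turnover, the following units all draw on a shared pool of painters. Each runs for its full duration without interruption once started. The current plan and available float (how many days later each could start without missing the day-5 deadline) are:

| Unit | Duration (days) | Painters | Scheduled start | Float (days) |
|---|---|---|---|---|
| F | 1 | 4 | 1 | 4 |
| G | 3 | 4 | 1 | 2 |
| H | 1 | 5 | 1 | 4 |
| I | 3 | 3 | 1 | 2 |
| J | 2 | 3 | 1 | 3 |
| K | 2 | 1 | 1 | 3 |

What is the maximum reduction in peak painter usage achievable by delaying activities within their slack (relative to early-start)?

12

Early-start peak: d1:20  d2:11  d3:7  d4:0  d5:0 ⇒ 20.
Leveled (F@1, G@1, H@5, I@2, J@4, K@2): d1:8  d2:8  d3:8  d4:6  d5:8 ⇒ 8.
Reduction 20 − 8 = 12.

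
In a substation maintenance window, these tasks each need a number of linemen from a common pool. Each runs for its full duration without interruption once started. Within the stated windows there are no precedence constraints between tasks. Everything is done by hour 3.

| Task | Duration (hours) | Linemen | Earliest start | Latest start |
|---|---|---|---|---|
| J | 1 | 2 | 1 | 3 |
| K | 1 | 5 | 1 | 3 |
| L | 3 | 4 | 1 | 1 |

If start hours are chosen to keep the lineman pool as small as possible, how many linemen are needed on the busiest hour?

9

Early-start (J@1, K@1, L@1) gives peak 11: h1:11  h2:4  h3:4.
Shift K→2.
Schedule J@1, K@2, L@1: h1:6  h2:9  h3:4 — peak 9.
No arrangement of the 9 feasible schedules does better.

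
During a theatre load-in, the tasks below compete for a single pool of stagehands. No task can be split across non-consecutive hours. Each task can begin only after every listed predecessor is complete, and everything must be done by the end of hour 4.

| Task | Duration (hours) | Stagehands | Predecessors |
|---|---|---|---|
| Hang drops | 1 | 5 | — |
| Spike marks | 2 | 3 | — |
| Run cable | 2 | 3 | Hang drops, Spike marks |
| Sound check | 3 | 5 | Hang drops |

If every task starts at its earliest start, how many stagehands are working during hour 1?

8

At early start, hour 1 has: Hang drops, Spike marks.
Demand: 5 + 3 = 8.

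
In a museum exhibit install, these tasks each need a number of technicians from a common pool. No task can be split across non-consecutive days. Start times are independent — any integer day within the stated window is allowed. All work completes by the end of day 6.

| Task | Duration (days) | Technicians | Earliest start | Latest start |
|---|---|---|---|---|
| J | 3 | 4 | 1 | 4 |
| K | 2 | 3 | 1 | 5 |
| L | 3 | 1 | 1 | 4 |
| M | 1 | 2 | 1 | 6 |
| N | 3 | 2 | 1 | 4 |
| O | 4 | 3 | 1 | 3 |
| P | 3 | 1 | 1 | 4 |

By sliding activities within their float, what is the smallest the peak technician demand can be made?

Early-start (J@1, K@1, L@1, M@1, N@1, O@1, P@1) gives peak 16: d1:16  d2:14  d3:11  d4:3  d5:0  d6:0.
Shift M→4, N→4, O→3, P→4.
Schedule J@1, K@1, L@1, M@4, N@4, O@3, P@4: d1:8  d2:8  d3:8  d4:8  d5:6  d6:6 — peak 8.
Total technician-days = 44 over 6 days ⇒ peak ≥ ⌈44/6⌉ = 8, so 8 is optimal.

8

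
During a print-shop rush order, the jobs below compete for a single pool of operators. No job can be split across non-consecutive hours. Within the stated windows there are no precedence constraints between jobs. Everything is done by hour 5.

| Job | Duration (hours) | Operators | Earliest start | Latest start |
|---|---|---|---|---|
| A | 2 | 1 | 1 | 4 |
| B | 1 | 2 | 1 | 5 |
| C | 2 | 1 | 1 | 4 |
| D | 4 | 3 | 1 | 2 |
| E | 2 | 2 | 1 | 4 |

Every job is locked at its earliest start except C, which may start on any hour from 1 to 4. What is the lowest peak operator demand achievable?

8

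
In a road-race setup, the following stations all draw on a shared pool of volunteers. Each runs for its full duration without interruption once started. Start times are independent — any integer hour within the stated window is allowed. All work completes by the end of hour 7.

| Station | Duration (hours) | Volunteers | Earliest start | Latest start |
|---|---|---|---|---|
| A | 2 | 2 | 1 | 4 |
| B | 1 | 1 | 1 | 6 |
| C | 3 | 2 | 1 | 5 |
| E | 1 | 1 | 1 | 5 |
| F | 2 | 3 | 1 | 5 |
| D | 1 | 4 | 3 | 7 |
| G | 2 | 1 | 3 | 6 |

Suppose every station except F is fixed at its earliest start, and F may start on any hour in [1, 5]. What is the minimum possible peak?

F@1: h1:9  h2:7  h3:7  h4:1  h5:0  h6:0  h7:0 → peak 9
F@2: h1:6  h2:7  h3:10  h4:1  h5:0  h6:0  h7:0 → peak 10
F@3: h1:6  h2:4  h3:10  h4:4  h5:0  h6:0  h7:0 → peak 10
F@4: h1:6  h2:4  h3:7  h4:4  h5:3  h6:0  h7:0 → peak 7
F@5: h1:6  h2:4  h3:7  h4:1  h5:3  h6:3  h7:0 → peak 7
Best is F@4, peak 7.

7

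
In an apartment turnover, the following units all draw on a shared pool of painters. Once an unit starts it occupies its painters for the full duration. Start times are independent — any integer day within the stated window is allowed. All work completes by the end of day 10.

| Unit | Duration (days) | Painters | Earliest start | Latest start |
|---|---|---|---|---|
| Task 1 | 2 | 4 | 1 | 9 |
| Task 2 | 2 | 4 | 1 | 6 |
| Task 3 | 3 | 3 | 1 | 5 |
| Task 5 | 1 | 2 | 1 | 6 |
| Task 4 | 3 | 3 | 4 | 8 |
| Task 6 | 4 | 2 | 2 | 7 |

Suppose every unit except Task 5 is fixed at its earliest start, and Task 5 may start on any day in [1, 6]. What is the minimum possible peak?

13

Task 5@1: d1:13  d2:13  d3:5  d4:5  d5:5  d6:3  d7:0  d8:0  d9:0  d10:0 → peak 13
Task 5@2: d1:11  d2:15  d3:5  d4:5  d5:5  d6:3  d7:0  d8:0  d9:0  d10:0 → peak 15
Task 5@3: d1:11  d2:13  d3:7  d4:5  d5:5  d6:3  d7:0  d8:0  d9:0  d10:0 → peak 13
Task 5@4: d1:11  d2:13  d3:5  d4:7  d5:5  d6:3  d7:0  d8:0  d9:0  d10:0 → peak 13
Task 5@5: d1:11  d2:13  d3:5  d4:5  d5:7  d6:3  d7:0  d8:0  d9:0  d10:0 → peak 13
Task 5@6: d1:11  d2:13  d3:5  d4:5  d5:5  d6:5  d7:0  d8:0  d9:0  d10:0 → peak 13
Best is Task 5@1, peak 13.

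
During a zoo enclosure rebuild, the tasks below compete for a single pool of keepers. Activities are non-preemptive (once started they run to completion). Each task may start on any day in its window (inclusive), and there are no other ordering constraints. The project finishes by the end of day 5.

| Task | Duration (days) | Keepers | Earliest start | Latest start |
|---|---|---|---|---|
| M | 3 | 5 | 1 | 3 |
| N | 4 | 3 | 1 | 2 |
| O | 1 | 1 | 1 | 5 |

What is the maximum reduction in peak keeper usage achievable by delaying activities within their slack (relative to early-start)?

1

Early-start peak: d1:9  d2:8  d3:8  d4:3  d5:0 ⇒ 9.
Leveled (M@1, N@1, O@4): d1:8  d2:8  d3:8  d4:4  d5:0 ⇒ 8.
Reduction 9 − 8 = 1.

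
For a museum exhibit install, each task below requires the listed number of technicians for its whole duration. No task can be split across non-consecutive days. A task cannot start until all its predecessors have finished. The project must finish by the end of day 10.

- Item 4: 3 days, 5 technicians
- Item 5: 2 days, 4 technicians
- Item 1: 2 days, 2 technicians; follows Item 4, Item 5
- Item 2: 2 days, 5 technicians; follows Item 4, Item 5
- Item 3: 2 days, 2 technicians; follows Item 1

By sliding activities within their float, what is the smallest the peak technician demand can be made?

7

Early-start (Item 4@1, Item 5@1, Item 1@4, Item 2@4, Item 3@6) gives peak 9: d1:9  d2:9  d3:5  d4:7  d5:7  d6:2  d7:2  d8:0  d9:0  d10:0.
Shift Item 5→4, Item 1→6, Item 2→6, Item 3→8.
Schedule Item 4@1, Item 5@4, Item 1@6, Item 2@6, Item 3@8: d1:5  d2:5  d3:5  d4:4  d5:4  d6:7  d7:7  d8:2  d9:2  d10:0 — peak 7.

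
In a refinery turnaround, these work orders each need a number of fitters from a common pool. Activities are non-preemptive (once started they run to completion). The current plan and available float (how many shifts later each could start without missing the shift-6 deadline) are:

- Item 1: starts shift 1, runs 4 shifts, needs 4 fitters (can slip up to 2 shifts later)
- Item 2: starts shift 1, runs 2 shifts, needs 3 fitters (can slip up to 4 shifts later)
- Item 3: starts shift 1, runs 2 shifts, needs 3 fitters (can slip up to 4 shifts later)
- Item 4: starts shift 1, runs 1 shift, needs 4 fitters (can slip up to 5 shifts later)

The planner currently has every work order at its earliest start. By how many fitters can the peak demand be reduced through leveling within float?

Early-start peak: s1:14  s2:10  s3:4  s4:4  s5:0  s6:0 ⇒ 14.
Leveled (Item 1@1, Item 2@1, Item 3@3, Item 4@5): s1:7  s2:7  s3:7  s4:7  s5:4  s6:0 ⇒ 7.
Reduction 14 − 7 = 7.

7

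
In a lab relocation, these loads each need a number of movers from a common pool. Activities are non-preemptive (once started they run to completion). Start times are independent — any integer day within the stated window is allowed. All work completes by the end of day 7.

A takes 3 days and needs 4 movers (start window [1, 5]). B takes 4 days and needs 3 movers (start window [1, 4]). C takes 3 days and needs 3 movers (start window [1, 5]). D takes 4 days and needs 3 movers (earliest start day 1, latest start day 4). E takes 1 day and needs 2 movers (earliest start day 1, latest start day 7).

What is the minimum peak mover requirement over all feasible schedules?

8

Early-start (A@1, B@1, C@1, D@1, E@1) gives peak 15: d1:15  d2:13  d3:13  d4:6  d5:0  d6:0  d7:0.
Shift C→5, D→4, E→4.
Schedule A@1, B@1, C@5, D@4, E@4: d1:7  d2:7  d3:7  d4:8  d5:6  d6:6  d7:6 — peak 8.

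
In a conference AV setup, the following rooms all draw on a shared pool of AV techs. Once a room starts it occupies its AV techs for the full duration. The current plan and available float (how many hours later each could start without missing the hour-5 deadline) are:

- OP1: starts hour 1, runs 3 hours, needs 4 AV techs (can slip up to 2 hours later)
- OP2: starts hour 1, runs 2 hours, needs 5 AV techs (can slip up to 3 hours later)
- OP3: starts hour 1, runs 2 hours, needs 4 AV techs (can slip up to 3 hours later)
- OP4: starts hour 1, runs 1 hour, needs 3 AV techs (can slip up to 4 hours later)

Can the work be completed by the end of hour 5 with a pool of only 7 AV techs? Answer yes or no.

no

The minimum achievable peak is 8; 7 < 8, so no feasible schedule stays within the cap.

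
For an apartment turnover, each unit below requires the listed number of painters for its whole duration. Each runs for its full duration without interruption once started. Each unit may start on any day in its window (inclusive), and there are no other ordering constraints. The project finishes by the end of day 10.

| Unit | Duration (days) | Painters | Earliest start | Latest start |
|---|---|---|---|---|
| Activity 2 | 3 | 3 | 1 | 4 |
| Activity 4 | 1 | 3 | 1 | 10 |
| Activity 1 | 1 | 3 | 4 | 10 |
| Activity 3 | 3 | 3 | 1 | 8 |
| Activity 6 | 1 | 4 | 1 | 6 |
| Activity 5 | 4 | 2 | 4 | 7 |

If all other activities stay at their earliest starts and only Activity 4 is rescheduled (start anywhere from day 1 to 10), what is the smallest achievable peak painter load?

Activity 4@1: d1:13  d2:6  d3:6  d4:5  d5:2  d6:2  d7:2  d8:0  d9:0  d10:0 → peak 13
Activity 4@2: d1:10  d2:9  d3:6  d4:5  d5:2  d6:2  d7:2  d8:0  d9:0  d10:0 → peak 10
Activity 4@3: d1:10  d2:6  d3:9  d4:5  d5:2  d6:2  d7:2  d8:0  d9:0  d10:0 → peak 10
Activity 4@4: d1:10  d2:6  d3:6  d4:8  d5:2  d6:2  d7:2  d8:0  d9:0  d10:0 → peak 10
Activity 4@5: d1:10  d2:6  d3:6  d4:5  d5:5  d6:2  d7:2  d8:0  d9:0  d10:0 → peak 10
Activity 4@6: d1:10  d2:6  d3:6  d4:5  d5:2  d6:5  d7:2  d8:0  d9:0  d10:0 → peak 10
Activity 4@7: d1:10  d2:6  d3:6  d4:5  d5:2  d6:2  d7:5  d8:0  d9:0  d10:0 → peak 10
Activity 4@8: d1:10  d2:6  d3:6  d4:5  d5:2  d6:2  d7:2  d8:3  d9:0  d10:0 → peak 10
Activity 4@9: d1:10  d2:6  d3:6  d4:5  d5:2  d6:2  d7:2  d8:0  d9:3  d10:0 → peak 10
Activity 4@10: d1:10  d2:6  d3:6  d4:5  d5:2  d6:2  d7:2  d8:0  d9:0  d10:3 → peak 10
Best is Activity 4@2, peak 10.

10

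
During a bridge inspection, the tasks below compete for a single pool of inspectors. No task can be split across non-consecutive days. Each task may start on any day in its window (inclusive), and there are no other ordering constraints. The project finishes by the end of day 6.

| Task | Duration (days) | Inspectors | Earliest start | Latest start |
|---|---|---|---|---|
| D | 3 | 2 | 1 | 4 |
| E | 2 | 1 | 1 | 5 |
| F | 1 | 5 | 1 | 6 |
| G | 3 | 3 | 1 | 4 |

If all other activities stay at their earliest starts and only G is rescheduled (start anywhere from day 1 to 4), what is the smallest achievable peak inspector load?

G@1: d1:11  d2:6  d3:5  d4:0  d5:0  d6:0 → peak 11
G@2: d1:8  d2:6  d3:5  d4:3  d5:0  d6:0 → peak 8
G@3: d1:8  d2:3  d3:5  d4:3  d5:3  d6:0 → peak 8
G@4: d1:8  d2:3  d3:2  d4:3  d5:3  d6:3 → peak 8
Best is G@2, peak 8.

8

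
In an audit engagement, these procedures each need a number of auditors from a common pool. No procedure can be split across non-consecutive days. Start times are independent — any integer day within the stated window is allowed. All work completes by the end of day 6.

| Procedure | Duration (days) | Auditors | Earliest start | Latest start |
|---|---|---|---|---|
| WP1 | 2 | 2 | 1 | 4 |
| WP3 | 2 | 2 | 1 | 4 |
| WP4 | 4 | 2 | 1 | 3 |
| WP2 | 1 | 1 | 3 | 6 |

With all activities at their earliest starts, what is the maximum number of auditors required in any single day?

Early-start schedule: WP1@1, WP3@1, WP4@1, WP2@3.
Load per day: day 1: 6, day 2: 6, day 3: 3, day 4: 2, day 5: 0, day 6: 0.
Peak is 6.

6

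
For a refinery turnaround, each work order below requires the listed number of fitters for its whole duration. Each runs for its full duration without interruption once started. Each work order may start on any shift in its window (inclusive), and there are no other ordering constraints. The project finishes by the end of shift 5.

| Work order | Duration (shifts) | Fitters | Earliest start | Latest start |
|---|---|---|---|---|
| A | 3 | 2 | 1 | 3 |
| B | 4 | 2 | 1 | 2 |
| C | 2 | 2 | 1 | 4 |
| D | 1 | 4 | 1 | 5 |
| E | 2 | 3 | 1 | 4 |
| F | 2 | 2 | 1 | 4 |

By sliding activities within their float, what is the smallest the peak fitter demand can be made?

Early-start (A@1, B@1, C@1, D@1, E@1, F@1) gives peak 15: s1:15  s2:11  s3:4  s4:2  s5:0.
Shift D→5, E→3, F→4.
Schedule A@1, B@1, C@1, D@5, E@3, F@4: s1:6  s2:6  s3:7  s4:7  s5:6 — peak 7.
Total fitter-shifts = 32 over 5 shifts ⇒ peak ≥ ⌈32/5⌉ = 7, so 7 is optimal.

7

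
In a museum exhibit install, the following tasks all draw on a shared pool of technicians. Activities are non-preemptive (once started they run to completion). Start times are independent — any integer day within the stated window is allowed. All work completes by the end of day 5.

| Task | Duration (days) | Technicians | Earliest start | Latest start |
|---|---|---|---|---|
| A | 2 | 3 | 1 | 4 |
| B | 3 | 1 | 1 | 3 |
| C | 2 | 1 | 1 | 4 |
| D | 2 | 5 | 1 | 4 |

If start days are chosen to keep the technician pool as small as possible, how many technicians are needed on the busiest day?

5

Early-start (A@1, B@1, C@1, D@1) gives peak 10: d1:10  d2:10  d3:1  d4:0  d5:0.
Shift D→4.
Schedule A@1, B@1, C@1, D@4: d1:5  d2:5  d3:1  d4:5  d5:5 — peak 5.
Total technician-days = 21 over 5 days ⇒ peak ≥ ⌈21/5⌉ = 5, so 5 is optimal.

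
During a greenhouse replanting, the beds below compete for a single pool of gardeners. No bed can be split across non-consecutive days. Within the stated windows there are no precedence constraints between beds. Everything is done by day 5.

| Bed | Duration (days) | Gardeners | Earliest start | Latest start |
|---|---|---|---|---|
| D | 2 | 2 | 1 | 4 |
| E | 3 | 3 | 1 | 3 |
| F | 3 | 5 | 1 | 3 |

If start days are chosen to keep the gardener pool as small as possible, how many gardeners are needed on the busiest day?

8

Early-start (D@1, E@1, F@1) gives peak 10: d1:10  d2:10  d3:8  d4:0  d5:0.
Shift F→3.
Schedule D@1, E@1, F@3: d1:5  d2:5  d3:8  d4:5  d5:5 — peak 8.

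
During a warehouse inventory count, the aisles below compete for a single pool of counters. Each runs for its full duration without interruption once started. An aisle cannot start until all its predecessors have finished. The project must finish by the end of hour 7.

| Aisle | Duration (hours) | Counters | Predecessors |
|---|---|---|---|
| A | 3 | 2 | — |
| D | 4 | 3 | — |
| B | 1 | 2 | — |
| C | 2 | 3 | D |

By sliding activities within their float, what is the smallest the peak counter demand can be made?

Early-start (A@1, D@1, B@1, C@5) gives peak 7: h1:7  h2:5  h3:5  h4:3  h5:3  h6:3  h7:0.
Shift B→4.
Schedule A@1, D@1, B@4, C@5: h1:5  h2:5  h3:5  h4:5  h5:3  h6:3  h7:0 — peak 5.

5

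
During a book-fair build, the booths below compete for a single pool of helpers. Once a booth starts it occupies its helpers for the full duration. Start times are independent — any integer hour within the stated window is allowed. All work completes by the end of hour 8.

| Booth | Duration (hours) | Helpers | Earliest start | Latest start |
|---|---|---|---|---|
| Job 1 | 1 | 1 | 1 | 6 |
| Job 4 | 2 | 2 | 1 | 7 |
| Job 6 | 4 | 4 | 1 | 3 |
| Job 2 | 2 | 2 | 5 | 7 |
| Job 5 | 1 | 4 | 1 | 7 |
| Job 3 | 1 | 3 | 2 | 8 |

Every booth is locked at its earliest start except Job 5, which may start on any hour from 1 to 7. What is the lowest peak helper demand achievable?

Job 5@1: h1:11  h2:9  h3:4  h4:4  h5:2  h6:2  h7:0  h8:0 → peak 11
Job 5@2: h1:7  h2:13  h3:4  h4:4  h5:2  h6:2  h7:0  h8:0 → peak 13
Job 5@3: h1:7  h2:9  h3:8  h4:4  h5:2  h6:2  h7:0  h8:0 → peak 9
Job 5@4: h1:7  h2:9  h3:4  h4:8  h5:2  h6:2  h7:0  h8:0 → peak 9
Job 5@5: h1:7  h2:9  h3:4  h4:4  h5:6  h6:2  h7:0  h8:0 → peak 9
Job 5@6: h1:7  h2:9  h3:4  h4:4  h5:2  h6:6  h7:0  h8:0 → peak 9
Job 5@7: h1:7  h2:9  h3:4  h4:4  h5:2  h6:2  h7:4  h8:0 → peak 9
Best is Job 5@3, peak 9.

9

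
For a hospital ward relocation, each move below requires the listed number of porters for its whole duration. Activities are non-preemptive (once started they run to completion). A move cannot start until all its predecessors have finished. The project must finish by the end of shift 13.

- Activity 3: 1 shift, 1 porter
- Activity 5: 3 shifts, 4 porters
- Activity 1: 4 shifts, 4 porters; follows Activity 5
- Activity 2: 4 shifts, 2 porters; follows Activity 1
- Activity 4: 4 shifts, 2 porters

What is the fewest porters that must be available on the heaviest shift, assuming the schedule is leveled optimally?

Early-start (Activity 3@1, Activity 5@1, Activity 1@4, Activity 2@8, Activity 4@1) gives peak 7: s1:7  s2:6  s3:6  s4:6  s5:4  s6:4  s7:4  s8:2  s9:2  s10:2  s11:2  s12:0  s13:0.
Shift Activity 5→2, Activity 1→5, Activity 2→9, Activity 4→9.
Schedule Activity 3@1, Activity 5@2, Activity 1@5, Activity 2@9, Activity 4@9: s1:1  s2:4  s3:4  s4:4  s5:4  s6:4  s7:4  s8:4  s9:4  s10:4  s11:4  s12:4  s13:0 — peak 4.
Total porter-shifts = 45 over 13 shifts ⇒ peak ≥ ⌈45/13⌉ = 4, so 4 is optimal.

4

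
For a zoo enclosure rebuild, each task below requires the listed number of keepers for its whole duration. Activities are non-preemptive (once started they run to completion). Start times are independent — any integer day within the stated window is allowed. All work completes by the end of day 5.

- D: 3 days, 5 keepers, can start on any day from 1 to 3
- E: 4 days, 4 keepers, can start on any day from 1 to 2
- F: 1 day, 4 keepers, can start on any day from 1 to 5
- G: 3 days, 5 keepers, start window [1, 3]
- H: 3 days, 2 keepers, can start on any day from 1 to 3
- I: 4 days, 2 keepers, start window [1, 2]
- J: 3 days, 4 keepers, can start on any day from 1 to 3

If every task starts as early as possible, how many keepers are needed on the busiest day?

26

Early-start schedule: D@1, E@1, F@1, G@1, H@1, I@1, J@1.
Load per day: day 1: 26, day 2: 22, day 3: 22, day 4: 6, day 5: 0.
Peak is 26.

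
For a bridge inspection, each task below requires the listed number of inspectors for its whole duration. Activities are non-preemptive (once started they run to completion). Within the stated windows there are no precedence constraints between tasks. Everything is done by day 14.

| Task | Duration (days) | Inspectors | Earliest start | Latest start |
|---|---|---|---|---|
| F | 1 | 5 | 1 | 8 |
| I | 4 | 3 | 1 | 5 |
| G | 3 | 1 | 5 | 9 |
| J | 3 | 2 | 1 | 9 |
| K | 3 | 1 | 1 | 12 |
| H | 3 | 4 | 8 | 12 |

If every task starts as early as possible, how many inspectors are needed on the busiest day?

11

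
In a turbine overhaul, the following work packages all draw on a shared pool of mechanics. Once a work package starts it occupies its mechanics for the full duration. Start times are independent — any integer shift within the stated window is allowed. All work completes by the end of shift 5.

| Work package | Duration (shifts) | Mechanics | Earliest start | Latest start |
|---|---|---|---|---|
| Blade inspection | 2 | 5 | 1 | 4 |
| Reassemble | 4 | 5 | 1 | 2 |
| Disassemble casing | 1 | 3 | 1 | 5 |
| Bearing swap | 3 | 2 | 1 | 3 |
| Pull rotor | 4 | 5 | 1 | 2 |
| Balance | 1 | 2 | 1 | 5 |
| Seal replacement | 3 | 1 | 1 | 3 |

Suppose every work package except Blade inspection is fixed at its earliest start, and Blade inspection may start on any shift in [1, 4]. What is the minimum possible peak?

Blade inspection@1: s1:23  s2:18  s3:13  s4:10  s5:0 → peak 23
Blade inspection@2: s1:18  s2:18  s3:18  s4:10  s5:0 → peak 18
Blade inspection@3: s1:18  s2:13  s3:18  s4:15  s5:0 → peak 18
Blade inspection@4: s1:18  s2:13  s3:13  s4:15  s5:5 → peak 18
Best is Blade inspection@2, peak 18.

18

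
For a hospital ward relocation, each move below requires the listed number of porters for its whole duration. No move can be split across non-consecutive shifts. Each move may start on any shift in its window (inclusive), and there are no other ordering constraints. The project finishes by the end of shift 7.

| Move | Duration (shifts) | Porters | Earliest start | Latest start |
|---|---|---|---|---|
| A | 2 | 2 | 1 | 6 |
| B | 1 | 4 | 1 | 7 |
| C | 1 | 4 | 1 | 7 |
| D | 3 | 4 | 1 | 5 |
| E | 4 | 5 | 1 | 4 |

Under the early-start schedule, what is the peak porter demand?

19

Early-start schedule: A@1, B@1, C@1, D@1, E@1.
Load per shift: shift 1: 19, shift 2: 11, shift 3: 9, shift 4: 5, shift 5: 0, shift 6: 0, shift 7: 0.
Peak is 19.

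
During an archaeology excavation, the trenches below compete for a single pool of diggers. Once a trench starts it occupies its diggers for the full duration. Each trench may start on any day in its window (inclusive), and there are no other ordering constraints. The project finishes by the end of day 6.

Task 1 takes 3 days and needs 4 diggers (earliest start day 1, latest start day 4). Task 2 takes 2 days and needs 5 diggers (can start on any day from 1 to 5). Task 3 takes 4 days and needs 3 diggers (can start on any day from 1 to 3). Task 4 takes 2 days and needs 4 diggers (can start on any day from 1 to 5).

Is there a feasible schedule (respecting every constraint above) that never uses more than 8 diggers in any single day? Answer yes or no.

yes

Schedule Task 1@1, Task 2@4, Task 3@3, Task 4@1: d1:8  d2:8  d3:7  d4:8  d5:8  d6:3 — peak 8 ≤ 8.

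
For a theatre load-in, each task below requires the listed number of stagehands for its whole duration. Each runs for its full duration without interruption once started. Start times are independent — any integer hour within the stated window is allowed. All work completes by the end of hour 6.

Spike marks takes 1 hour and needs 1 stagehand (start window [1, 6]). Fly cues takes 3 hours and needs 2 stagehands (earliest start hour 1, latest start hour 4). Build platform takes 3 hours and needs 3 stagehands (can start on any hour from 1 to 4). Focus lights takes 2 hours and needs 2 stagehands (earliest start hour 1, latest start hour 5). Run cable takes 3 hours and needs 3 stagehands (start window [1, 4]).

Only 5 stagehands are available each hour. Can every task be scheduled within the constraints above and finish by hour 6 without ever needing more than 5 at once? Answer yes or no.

yes

Schedule Spike marks@1, Fly cues@2, Build platform@1, Focus lights@5, Run cable@4: h1:4  h2:5  h3:5  h4:5  h5:5  h6:5 — peak 5 ≤ 5.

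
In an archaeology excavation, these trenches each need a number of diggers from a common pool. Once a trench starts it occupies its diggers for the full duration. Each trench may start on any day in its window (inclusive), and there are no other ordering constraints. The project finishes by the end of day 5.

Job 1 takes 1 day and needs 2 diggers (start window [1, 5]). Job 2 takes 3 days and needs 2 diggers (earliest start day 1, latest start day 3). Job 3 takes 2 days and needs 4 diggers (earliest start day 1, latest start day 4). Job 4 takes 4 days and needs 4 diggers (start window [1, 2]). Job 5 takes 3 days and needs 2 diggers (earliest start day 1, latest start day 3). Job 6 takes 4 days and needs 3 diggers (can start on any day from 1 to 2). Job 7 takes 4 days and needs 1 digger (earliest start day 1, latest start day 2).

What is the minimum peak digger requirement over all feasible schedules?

12

Early-start (Job 1@1, Job 2@1, Job 3@1, Job 4@1, Job 5@1, Job 6@1, Job 7@1) gives peak 18: d1:18  d2:16  d3:12  d4:8  d5:0.
Shift Job 3→4, Job 6→2.
Schedule Job 1@1, Job 2@1, Job 3@4, Job 4@1, Job 5@1, Job 6@2, Job 7@1: d1:11  d2:12  d3:12  d4:12  d5:7 — peak 12.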